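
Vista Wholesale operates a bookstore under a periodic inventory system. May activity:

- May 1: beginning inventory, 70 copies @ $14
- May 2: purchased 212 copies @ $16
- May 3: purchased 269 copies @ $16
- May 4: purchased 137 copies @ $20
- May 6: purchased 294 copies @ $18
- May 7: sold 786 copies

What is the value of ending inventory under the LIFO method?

May 7, 786 sold [LIFO — newest first]: 294 @ $18 + 137 @ $20 + 269 @ $16 + 86 @ $16 = $13,712
Ending inventory: 70 @ $14 + 126 @ $16 = $2,996

Ending inventory = $2,996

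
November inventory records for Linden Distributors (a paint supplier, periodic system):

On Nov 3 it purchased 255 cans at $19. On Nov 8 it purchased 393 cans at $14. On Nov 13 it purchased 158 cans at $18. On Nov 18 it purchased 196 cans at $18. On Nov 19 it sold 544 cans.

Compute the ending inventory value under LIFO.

Nov 19, 544 sold [LIFO — newest first]: 196 @ $18 + 158 @ $18 + 190 @ $14 = $9,032
Ending inventory: 255 @ $19 + 203 @ $14 = $7,687

Ending inventory = $7,687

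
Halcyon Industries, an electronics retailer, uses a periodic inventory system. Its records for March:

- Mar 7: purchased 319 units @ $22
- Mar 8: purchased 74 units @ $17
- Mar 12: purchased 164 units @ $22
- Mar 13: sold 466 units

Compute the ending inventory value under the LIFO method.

Mar 13, 466 sold [LIFO — newest first]: 164 @ $22 + 74 @ $17 + 228 @ $22 = $9,882
Ending inventory: 91 @ $22 = $2,002

Ending inventory = $2,002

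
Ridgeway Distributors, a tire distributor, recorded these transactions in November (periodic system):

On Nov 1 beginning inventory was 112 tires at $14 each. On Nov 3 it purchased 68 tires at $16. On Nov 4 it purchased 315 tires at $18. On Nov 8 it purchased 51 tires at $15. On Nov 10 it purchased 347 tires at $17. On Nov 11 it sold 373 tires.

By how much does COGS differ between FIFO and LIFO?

$159

FIFO COGS: 112 @ $14 + 68 @ $16 + 193 @ $18 = $6,130
LIFO COGS: 347 @ $17 + 26 @ $15 = $6,289
Difference = |$6,130 − $6,289| = $159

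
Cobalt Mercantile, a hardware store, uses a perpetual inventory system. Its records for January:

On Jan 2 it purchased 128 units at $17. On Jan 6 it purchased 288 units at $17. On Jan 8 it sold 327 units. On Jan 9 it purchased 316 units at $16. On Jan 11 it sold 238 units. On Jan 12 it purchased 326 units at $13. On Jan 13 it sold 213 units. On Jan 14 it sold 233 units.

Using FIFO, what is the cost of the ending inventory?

Ending inventory = $611

Jan 8, 327 sold [FIFO — oldest first]: 128 @ $17 + 199 @ $17 = $5,559
Jan 11, 238 sold [FIFO — oldest first]: 89 @ $17 + 149 @ $16 = $3,897
Jan 13, 213 sold [FIFO — oldest first]: 167 @ $16 + 46 @ $13 = $3,270
Jan 14, 233 sold [FIFO — oldest first]: 233 @ $13 = $3,029
Total COGS = $5,559 + $3,897 + $3,270 + $3,029 = $15,755
Ending inventory: 47 @ $13 = $611
Check: goods available $16,366 = COGS $15,755 + ending $611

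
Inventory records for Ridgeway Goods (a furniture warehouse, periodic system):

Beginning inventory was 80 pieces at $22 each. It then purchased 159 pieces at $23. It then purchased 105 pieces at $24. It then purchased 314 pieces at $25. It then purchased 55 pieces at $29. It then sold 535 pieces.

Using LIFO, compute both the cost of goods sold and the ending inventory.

COGS = $13,368; ending inventory = $4,014

Sale 1 (535) [LIFO — newest first]: 55 @ $29 + 314 @ $25 + 105 @ $24 + 61 @ $23 = $13,368
Ending inventory: 80 @ $22 + 98 @ $23 = $4,014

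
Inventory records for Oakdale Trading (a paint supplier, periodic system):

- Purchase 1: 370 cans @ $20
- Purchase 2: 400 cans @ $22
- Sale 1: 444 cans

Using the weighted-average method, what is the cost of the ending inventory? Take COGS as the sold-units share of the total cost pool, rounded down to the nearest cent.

Ending inventory = $6,858.71

Sale 1, sell 444: 444/770 × $16,200.00 → $9,341.29
Ending inventory (cost pool remaining) = $6,858.71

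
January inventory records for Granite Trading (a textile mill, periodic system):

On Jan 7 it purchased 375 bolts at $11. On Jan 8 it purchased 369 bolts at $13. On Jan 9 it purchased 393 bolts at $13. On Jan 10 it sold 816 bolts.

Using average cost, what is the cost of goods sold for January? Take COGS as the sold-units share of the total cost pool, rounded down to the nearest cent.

Jan 10, sell 816: 816/1137 × $14,031.00 → $10,069.74
Ending inventory (cost pool remaining) = $3,961.26

COGS = $10,069.74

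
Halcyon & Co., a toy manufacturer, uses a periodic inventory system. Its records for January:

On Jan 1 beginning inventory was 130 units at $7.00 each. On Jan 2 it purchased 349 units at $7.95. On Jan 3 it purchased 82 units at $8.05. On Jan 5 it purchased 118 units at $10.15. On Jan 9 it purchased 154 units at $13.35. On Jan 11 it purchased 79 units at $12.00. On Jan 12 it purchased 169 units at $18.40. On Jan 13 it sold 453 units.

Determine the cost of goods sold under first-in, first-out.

Jan 13, 453 sold [FIFO — oldest first]: 130 @ $7.00 + 323 @ $7.95 = $3,477.85
Ending inventory: 26 @ $7.95 + 82 @ $8.05 + 118 @ $10.15 + 154 @ $13.35 + 79 @ $12.00 + 169 @ $18.40 = $8,178.00

COGS = $3,477.85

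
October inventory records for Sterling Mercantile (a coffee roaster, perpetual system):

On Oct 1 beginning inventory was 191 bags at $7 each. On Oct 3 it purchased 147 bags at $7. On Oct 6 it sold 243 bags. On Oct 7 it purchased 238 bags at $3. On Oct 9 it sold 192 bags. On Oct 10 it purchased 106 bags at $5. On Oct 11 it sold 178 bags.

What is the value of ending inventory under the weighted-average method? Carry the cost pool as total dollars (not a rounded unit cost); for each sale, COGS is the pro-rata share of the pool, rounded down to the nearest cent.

Ending inventory = $311.18

After Oct 1: 191 on hand, pool $1,337.00 (≈ $7.0000 each)
After Oct 3: 338 on hand, pool $2,366.00 (≈ $7.0000 each)
Oct 6, sell 243: 243/338 × $2,366.00 → $1,701.00
After Oct 7: 333 on hand, pool $1,379.00 (≈ $4.1411 each)
Oct 9, sell 192: 192/333 × $1,379.00 → $795.09
After Oct 10: 247 on hand, pool $1,113.91 (≈ $4.5098 each)
Oct 11, sell 178: 178/247 × $1,113.91 → $802.73
Total COGS = $1,701.00 + $795.09 + $802.73 = $3,298.82
Ending inventory (cost pool remaining) = $311.18
Check: goods available $3,610.00 = COGS $3,298.82 + ending $311.18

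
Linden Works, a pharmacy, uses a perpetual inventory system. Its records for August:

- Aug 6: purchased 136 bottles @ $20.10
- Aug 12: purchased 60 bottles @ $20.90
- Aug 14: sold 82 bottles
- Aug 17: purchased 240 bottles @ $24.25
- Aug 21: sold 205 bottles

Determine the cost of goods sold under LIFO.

COGS = $6,667.45

Aug 14, 82 sold [LIFO — newest first]: 60 @ $20.90 + 22 @ $20.10 = $1,696.20
Aug 21, 205 sold [LIFO — newest first]: 205 @ $24.25 = $4,971.25
Total COGS = $1,696.20 + $4,971.25 = $6,667.45
Ending inventory: 114 @ $20.10 + 35 @ $24.25 = $3,140.15
Check: goods available $9,807.60 = COGS $6,667.45 + ending $3,140.15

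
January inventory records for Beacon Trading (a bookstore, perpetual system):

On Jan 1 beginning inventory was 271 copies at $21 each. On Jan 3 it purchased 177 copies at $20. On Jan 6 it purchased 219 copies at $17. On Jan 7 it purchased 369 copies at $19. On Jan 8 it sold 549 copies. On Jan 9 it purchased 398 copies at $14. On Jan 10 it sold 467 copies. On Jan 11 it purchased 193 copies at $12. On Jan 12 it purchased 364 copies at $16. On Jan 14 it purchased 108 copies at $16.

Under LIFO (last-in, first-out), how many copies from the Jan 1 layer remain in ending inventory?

Jan 8, 549 sold [LIFO — newest first]: 369 @ $19 + 180 @ $17 = $10,071
Jan 10, 467 sold [LIFO — newest first]: 398 @ $14 + 39 @ $17 + 30 @ $20 = $6,835
Total COGS = $10,071 + $6,835 = $16,906
Ending inventory: 271 @ $21 + 147 @ $20 + 193 @ $12 + 364 @ $16 + 108 @ $16 = $18,499

271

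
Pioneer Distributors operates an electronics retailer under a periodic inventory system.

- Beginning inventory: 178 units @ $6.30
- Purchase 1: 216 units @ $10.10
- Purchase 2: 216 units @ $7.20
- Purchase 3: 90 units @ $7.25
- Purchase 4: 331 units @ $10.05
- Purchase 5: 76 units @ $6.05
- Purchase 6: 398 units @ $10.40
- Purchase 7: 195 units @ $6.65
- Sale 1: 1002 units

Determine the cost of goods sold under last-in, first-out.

Sale 1 (1002) [LIFO — newest first]: 195 @ $6.65 + 398 @ $10.40 + 76 @ $6.05 + 331 @ $10.05 + 2 @ $7.25 = $9,236.80
Ending inventory: 178 @ $6.30 + 216 @ $10.10 + 216 @ $7.20 + 88 @ $7.25 = $5,496.20

COGS = $9,236.80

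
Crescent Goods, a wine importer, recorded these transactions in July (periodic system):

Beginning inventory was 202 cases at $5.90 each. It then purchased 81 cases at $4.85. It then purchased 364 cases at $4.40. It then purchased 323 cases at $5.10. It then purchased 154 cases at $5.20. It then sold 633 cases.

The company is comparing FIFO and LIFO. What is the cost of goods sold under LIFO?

COGS = $3,134.50

FIFO COGS: 202 @ $5.90 + 81 @ $4.85 + 350 @ $4.40 = $3,124.65
LIFO COGS: 154 @ $5.20 + 323 @ $5.10 + 156 @ $4.40 = $3,134.50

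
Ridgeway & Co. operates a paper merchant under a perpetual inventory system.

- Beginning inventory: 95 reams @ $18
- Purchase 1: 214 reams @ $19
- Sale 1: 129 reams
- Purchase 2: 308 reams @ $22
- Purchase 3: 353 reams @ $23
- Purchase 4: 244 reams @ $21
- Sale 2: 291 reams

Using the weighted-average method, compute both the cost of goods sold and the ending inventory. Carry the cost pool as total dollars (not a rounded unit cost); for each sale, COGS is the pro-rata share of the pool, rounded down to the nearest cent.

COGS = $8,682.89; ending inventory = $17,112.11

After Beginning: 95 on hand, pool $1,710.00 (≈ $18.0000 each)
After Purchase 1: 309 on hand, pool $5,776.00 (≈ $18.6926 each)
Sale 1, sell 129: 129/309 × $5,776.00 → $2,411.33
After Purchase 2: 488 on hand, pool $10,140.67 (≈ $20.7801 each)
After Purchase 3: 841 on hand, pool $18,259.67 (≈ $21.7119 each)
After Purchase 4: 1085 on hand, pool $23,383.67 (≈ $21.5518 each)
Sale 2, sell 291: 291/1085 × $23,383.67 → $6,271.56
Total COGS = $2,411.33 + $6,271.56 = $8,682.89
Ending inventory (cost pool remaining) = $17,112.11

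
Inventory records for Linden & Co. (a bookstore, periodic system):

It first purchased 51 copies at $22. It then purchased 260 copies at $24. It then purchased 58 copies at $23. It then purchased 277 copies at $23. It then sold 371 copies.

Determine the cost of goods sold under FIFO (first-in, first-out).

COGS = $8,742

Sale 1 (371) [FIFO — oldest first]: 51 @ $22 + 260 @ $24 + 58 @ $23 + 2 @ $23 = $8,742
Ending inventory: 275 @ $23 = $6,325
Check: goods available $15,067 = COGS $8,742 + ending $6,325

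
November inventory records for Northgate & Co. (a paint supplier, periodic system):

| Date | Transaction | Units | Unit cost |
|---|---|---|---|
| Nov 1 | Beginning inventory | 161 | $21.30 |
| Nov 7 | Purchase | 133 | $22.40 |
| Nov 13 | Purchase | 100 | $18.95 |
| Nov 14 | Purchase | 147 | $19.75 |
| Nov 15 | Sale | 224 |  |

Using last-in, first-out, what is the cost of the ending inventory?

Nov 15, 224 sold [LIFO — newest first]: 147 @ $19.75 + 77 @ $18.95 = $4,362.40
Ending inventory: 161 @ $21.30 + 133 @ $22.40 + 23 @ $18.95 = $6,844.35

Ending inventory = $6,844.35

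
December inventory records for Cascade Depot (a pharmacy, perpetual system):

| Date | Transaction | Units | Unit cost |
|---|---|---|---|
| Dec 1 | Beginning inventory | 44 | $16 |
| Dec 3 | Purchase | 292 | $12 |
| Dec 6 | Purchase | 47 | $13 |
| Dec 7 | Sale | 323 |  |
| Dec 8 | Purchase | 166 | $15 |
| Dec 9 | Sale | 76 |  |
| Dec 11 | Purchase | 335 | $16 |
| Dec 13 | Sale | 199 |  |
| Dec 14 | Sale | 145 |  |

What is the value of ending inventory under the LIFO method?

Dec 7, 323 sold [LIFO — newest first]: 47 @ $13 + 276 @ $12 = $3,923
Dec 9, 76 sold [LIFO — newest first]: 76 @ $15 = $1,140
Dec 13, 199 sold [LIFO — newest first]: 199 @ $16 = $3,184
Dec 14, 145 sold [LIFO — newest first]: 136 @ $16 + 9 @ $15 = $2,311
Total COGS = $3,923 + $1,140 + $3,184 + $2,311 = $10,558
Ending inventory: 44 @ $16 + 16 @ $12 + 81 @ $15 = $2,111

Ending inventory = $2,111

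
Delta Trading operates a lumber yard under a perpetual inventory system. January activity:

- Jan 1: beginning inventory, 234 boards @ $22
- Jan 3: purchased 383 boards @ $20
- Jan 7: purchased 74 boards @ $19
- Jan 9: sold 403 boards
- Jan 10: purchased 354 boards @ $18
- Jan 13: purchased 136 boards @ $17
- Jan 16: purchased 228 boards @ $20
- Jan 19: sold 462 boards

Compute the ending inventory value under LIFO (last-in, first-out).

Jan 9, 403 sold [LIFO — newest first]: 74 @ $19 + 329 @ $20 = $7,986
Jan 19, 462 sold [LIFO — newest first]: 228 @ $20 + 136 @ $17 + 98 @ $18 = $8,636
Total COGS = $7,986 + $8,636 = $16,622
Ending inventory: 234 @ $22 + 54 @ $20 + 256 @ $18 = $10,836
Check: goods available $27,458 = COGS $16,622 + ending $10,836

Ending inventory = $10,836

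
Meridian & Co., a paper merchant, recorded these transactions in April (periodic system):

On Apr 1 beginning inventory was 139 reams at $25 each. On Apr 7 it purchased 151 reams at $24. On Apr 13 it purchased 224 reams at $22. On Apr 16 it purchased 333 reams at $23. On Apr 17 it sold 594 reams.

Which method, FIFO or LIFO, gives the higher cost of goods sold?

FIFO COGS: 139 @ $25 + 151 @ $24 + 224 @ $22 + 80 @ $23 = $13,867
LIFO COGS: 333 @ $23 + 224 @ $22 + 37 @ $24 = $13,475

FIFO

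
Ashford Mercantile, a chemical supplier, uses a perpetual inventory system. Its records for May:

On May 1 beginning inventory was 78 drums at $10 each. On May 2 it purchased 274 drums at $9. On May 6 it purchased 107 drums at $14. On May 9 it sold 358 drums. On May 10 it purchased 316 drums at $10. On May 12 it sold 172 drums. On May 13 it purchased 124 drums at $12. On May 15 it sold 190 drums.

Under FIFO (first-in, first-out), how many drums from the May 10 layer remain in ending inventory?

55

May 9, 358 sold [FIFO — oldest first]: 78 @ $10 + 274 @ $9 + 6 @ $14 = $3,330
May 12, 172 sold [FIFO — oldest first]: 101 @ $14 + 71 @ $10 = $2,124
May 15, 190 sold [FIFO — oldest first]: 190 @ $10 = $1,900
Total COGS = $3,330 + $2,124 + $1,900 = $7,354
Ending inventory: 55 @ $10 + 124 @ $12 = $2,038
Check: goods available $9,392 = COGS $7,354 + ending $2,038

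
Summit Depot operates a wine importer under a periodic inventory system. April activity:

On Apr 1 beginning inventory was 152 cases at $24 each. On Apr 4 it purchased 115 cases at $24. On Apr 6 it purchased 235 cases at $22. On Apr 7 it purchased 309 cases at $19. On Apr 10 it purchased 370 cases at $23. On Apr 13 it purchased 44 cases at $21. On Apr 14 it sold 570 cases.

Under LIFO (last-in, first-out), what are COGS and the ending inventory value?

COGS = $12,398; ending inventory = $14,485

Apr 14, 570 sold [LIFO — newest first]: 44 @ $21 + 370 @ $23 + 156 @ $19 = $12,398
Ending inventory: 152 @ $24 + 115 @ $24 + 235 @ $22 + 153 @ $19 = $14,485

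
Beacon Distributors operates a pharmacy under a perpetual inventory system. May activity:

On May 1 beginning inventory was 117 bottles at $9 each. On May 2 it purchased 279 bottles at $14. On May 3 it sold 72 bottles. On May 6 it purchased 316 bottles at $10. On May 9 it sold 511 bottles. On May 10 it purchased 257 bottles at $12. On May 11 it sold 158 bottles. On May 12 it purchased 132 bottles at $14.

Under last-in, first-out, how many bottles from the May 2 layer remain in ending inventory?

12

May 3, 72 sold [LIFO — newest first]: 72 @ $14 = $1,008
May 9, 511 sold [LIFO — newest first]: 316 @ $10 + 195 @ $14 = $5,890
May 11, 158 sold [LIFO — newest first]: 158 @ $12 = $1,896
Total COGS = $1,008 + $5,890 + $1,896 = $8,794
Ending inventory: 117 @ $9 + 12 @ $14 + 99 @ $12 + 132 @ $14 = $4,257
Check: goods available $13,051 = COGS $8,794 + ending $4,257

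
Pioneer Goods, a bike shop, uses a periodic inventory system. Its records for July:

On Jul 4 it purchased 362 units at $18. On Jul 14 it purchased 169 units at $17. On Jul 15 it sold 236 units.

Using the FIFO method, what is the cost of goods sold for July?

Jul 15, 236 sold [FIFO — oldest first]: 236 @ $18 = $4,248
Ending inventory: 126 @ $18 + 169 @ $17 = $5,141

COGS = $4,248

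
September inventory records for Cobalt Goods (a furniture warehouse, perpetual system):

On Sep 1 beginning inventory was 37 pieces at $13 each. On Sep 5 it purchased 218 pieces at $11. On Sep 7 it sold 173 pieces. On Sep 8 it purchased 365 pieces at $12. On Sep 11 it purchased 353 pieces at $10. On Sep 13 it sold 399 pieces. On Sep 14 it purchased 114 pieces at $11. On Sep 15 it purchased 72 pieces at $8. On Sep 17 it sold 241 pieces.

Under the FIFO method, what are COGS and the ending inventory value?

COGS = $9,189; ending inventory = $3,430

Sep 7, 173 sold [FIFO — oldest first]: 37 @ $13 + 136 @ $11 = $1,977
Sep 13, 399 sold [FIFO — oldest first]: 82 @ $11 + 317 @ $12 = $4,706
Sep 17, 241 sold [FIFO — oldest first]: 48 @ $12 + 193 @ $10 = $2,506
Total COGS = $1,977 + $4,706 + $2,506 = $9,189
Ending inventory: 160 @ $10 + 114 @ $11 + 72 @ $8 = $3,430
Check: goods available $12,619 = COGS $9,189 + ending $3,430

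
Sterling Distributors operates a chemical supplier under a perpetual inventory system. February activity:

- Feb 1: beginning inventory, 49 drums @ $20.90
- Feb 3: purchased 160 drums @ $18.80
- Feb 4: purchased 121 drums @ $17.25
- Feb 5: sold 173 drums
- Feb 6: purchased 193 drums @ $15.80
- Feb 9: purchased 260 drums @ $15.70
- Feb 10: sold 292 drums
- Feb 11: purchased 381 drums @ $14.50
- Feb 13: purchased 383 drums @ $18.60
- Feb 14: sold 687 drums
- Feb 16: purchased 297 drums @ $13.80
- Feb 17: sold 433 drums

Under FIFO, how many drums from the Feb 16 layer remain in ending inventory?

Feb 5, 173 sold [FIFO — oldest first]: 49 @ $20.90 + 124 @ $18.80 = $3,355.30
Feb 10, 292 sold [FIFO — oldest first]: 36 @ $18.80 + 121 @ $17.25 + 135 @ $15.80 = $4,897.05
Feb 14, 687 sold [FIFO — oldest first]: 58 @ $15.80 + 260 @ $15.70 + 369 @ $14.50 = $10,348.90
Feb 17, 433 sold [FIFO — oldest first]: 12 @ $14.50 + 383 @ $18.60 + 38 @ $13.80 = $7,822.20
Total COGS = $3,355.30 + $4,897.05 + $10,348.90 + $7,822.20 = $26,423.45
Ending inventory: 259 @ $13.80 = $3,574.20

259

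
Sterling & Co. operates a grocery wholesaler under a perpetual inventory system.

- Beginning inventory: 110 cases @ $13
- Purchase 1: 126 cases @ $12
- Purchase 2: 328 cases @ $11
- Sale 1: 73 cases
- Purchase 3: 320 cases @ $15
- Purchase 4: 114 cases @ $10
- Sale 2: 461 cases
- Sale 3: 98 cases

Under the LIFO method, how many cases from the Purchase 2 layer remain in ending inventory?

Sale 1 (73) [LIFO — newest first]: 73 @ $11 = $803
Sale 2 (461) [LIFO — newest first]: 114 @ $10 + 320 @ $15 + 27 @ $11 = $6,237
Sale 3 (98) [LIFO — newest first]: 98 @ $11 = $1,078
Total COGS = $803 + $6,237 + $1,078 = $8,118
Ending inventory: 110 @ $13 + 126 @ $12 + 130 @ $11 = $4,372
Check: goods available $12,490 = COGS $8,118 + ending $4,372

130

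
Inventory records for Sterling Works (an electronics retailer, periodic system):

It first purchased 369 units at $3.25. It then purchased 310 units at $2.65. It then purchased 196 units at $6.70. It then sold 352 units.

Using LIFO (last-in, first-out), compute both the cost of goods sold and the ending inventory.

COGS = $1,726.60; ending inventory = $1,607.35

Sale 1 (352) [LIFO — newest first]: 196 @ $6.70 + 156 @ $2.65 = $1,726.60
Ending inventory: 369 @ $3.25 + 154 @ $2.65 = $1,607.35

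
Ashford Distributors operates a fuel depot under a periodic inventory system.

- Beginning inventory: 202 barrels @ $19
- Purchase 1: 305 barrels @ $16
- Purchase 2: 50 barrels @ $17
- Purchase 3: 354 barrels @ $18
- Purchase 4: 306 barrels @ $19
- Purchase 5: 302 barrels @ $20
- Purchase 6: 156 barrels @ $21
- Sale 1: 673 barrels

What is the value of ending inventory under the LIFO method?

Ending inventory = $17,669

Sale 1 (673) [LIFO — newest first]: 156 @ $21 + 302 @ $20 + 215 @ $19 = $13,401
Ending inventory: 202 @ $19 + 305 @ $16 + 50 @ $17 + 354 @ $18 + 91 @ $19 = $17,669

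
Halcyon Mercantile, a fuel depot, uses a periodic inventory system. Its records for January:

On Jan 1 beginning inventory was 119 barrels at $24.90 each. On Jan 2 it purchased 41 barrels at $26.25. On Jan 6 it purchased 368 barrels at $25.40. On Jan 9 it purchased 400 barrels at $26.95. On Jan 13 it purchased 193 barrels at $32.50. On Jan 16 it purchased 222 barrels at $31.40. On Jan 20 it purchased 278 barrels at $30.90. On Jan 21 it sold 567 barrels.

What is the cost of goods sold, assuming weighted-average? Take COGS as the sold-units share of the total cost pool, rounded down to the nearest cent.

Jan 21, sell 567: 567/1621 × $46,000.05 → $16,090.08
Ending inventory (cost pool remaining) = $29,909.97

COGS = $16,090.08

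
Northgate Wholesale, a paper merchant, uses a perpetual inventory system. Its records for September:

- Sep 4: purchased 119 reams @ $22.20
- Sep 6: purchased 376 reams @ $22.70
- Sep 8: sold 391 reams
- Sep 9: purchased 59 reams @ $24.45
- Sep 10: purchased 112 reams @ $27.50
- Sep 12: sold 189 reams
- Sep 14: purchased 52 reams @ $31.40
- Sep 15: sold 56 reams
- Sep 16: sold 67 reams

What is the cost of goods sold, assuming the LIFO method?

Sep 8, 391 sold [LIFO — newest first]: 376 @ $22.70 + 15 @ $22.20 = $8,868.20
Sep 12, 189 sold [LIFO — newest first]: 112 @ $27.50 + 59 @ $24.45 + 18 @ $22.20 = $4,922.15
Sep 15, 56 sold [LIFO — newest first]: 52 @ $31.40 + 4 @ $22.20 = $1,721.60
Sep 16, 67 sold [LIFO — newest first]: 67 @ $22.20 = $1,487.40
Total COGS = $8,868.20 + $4,922.15 + $1,721.60 + $1,487.40 = $16,999.35
Ending inventory: 15 @ $22.20 = $333.00
Check: goods available $17,332.35 = COGS $16,999.35 + ending $333.00

COGS = $16,999.35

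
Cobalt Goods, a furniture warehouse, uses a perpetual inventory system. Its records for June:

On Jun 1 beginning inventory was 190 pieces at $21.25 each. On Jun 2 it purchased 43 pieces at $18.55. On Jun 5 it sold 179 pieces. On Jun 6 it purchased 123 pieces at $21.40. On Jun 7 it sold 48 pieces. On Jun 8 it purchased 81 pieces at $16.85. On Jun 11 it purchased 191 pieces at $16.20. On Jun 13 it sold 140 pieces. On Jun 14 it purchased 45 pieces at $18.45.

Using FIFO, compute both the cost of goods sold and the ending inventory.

Jun 5, 179 sold [FIFO — oldest first]: 179 @ $21.25 = $3,803.75
Jun 7, 48 sold [FIFO — oldest first]: 11 @ $21.25 + 37 @ $18.55 = $920.10
Jun 13, 140 sold [FIFO — oldest first]: 6 @ $18.55 + 123 @ $21.40 + 11 @ $16.85 = $2,928.85
Total COGS = $3,803.75 + $920.10 + $2,928.85 = $7,652.70
Ending inventory: 70 @ $16.85 + 191 @ $16.20 + 45 @ $18.45 = $5,103.95

COGS = $7,652.70; ending inventory = $5,103.95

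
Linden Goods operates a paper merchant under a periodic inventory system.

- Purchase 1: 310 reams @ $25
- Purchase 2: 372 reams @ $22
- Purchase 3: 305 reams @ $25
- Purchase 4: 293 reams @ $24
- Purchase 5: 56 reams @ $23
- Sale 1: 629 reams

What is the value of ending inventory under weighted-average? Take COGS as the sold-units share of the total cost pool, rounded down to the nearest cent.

Ending inventory = $16,870.10

Sale 1, sell 629: 629/1336 × $31,879.00 → $15,008.90
Ending inventory (cost pool remaining) = $16,870.10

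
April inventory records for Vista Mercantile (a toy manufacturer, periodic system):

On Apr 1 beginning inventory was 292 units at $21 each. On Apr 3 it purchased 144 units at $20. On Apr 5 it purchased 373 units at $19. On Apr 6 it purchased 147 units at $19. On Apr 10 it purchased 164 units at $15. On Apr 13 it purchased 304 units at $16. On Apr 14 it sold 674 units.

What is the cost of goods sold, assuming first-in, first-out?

Apr 14, 674 sold [FIFO — oldest first]: 292 @ $21 + 144 @ $20 + 238 @ $19 = $13,534
Ending inventory: 135 @ $19 + 147 @ $19 + 164 @ $15 + 304 @ $16 = $12,682

COGS = $13,534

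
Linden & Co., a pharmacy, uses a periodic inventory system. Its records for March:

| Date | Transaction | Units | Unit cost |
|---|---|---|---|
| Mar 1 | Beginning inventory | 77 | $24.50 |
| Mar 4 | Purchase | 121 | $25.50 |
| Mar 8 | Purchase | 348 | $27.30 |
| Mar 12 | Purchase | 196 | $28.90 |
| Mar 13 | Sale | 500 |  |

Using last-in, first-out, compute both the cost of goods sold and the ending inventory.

COGS = $13,963.60; ending inventory = $6,173.20

Mar 13, 500 sold [LIFO — newest first]: 196 @ $28.90 + 304 @ $27.30 = $13,963.60
Ending inventory: 77 @ $24.50 + 121 @ $25.50 + 44 @ $27.30 = $6,173.20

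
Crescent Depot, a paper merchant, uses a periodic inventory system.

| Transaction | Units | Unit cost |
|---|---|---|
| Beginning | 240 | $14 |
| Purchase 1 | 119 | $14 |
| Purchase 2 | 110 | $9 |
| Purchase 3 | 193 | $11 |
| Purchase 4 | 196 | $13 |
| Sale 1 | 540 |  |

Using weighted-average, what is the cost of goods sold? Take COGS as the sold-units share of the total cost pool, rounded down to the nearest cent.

Sale 1, sell 540: 540/858 × $10,687.00 → $6,726.08
Ending inventory (cost pool remaining) = $3,960.92

COGS = $6,726.08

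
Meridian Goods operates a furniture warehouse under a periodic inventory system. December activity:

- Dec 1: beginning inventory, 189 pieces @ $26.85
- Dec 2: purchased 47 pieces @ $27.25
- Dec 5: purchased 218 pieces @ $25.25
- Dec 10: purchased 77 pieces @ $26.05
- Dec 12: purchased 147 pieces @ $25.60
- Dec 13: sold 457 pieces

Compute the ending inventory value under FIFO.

Ending inventory = $5,690.90

Dec 13, 457 sold [FIFO — oldest first]: 189 @ $26.85 + 47 @ $27.25 + 218 @ $25.25 + 3 @ $26.05 = $11,938.05
Ending inventory: 74 @ $26.05 + 147 @ $25.60 = $5,690.90
Check: goods available $17,628.95 = COGS $11,938.05 + ending $5,690.90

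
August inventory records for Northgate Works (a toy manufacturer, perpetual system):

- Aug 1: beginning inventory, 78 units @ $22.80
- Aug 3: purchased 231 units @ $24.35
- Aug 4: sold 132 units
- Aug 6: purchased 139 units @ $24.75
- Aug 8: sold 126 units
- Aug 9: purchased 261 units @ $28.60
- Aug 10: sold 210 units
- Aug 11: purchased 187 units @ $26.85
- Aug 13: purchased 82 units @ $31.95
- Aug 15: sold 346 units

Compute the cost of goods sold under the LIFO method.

COGS = $22,076.45

Aug 4, 132 sold [LIFO — newest first]: 132 @ $24.35 = $3,214.20
Aug 8, 126 sold [LIFO — newest first]: 126 @ $24.75 = $3,118.50
Aug 10, 210 sold [LIFO — newest first]: 210 @ $28.60 = $6,006.00
Aug 15, 346 sold [LIFO — newest first]: 82 @ $31.95 + 187 @ $26.85 + 51 @ $28.60 + 13 @ $24.75 + 13 @ $24.35 = $9,737.75
Total COGS = $3,214.20 + $3,118.50 + $6,006.00 + $9,737.75 = $22,076.45
Ending inventory: 78 @ $22.80 + 86 @ $24.35 = $3,872.50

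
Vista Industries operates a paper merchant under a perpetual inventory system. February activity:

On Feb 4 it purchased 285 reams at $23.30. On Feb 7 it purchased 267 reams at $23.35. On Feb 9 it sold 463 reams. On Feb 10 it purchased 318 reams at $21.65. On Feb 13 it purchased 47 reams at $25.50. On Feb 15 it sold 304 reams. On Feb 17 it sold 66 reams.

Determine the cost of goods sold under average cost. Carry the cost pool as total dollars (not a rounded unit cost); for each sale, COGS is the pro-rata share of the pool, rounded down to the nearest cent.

After Feb 4: 285 on hand, pool $6,640.50 (≈ $23.3000 each)
After Feb 7: 552 on hand, pool $12,874.95 (≈ $23.3242 each)
Feb 9, sell 463: 463/552 × $12,874.95 → $10,799.09
After Feb 10: 407 on hand, pool $8,960.56 (≈ $22.0161 each)
After Feb 13: 454 on hand, pool $10,159.06 (≈ $22.3768 each)
Feb 15, sell 304: 304/454 × $10,159.06 → $6,802.54
Feb 17, sell 66: 66/150 × $3,356.52 → $1,476.86
Total COGS = $10,799.09 + $6,802.54 + $1,476.86 = $19,078.49
Ending inventory (cost pool remaining) = $1,879.66

COGS = $19,078.49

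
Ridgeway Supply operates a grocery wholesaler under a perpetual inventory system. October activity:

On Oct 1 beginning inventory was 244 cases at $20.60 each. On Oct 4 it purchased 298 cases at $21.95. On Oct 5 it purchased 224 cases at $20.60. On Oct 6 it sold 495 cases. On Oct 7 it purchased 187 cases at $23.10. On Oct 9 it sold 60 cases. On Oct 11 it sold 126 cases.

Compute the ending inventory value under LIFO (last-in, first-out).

Oct 6, 495 sold [LIFO — newest first]: 224 @ $20.60 + 271 @ $21.95 = $10,562.85
Oct 9, 60 sold [LIFO — newest first]: 60 @ $23.10 = $1,386.00
Oct 11, 126 sold [LIFO — newest first]: 126 @ $23.10 = $2,910.60
Total COGS = $10,562.85 + $1,386.00 + $2,910.60 = $14,859.45
Ending inventory: 244 @ $20.60 + 27 @ $21.95 + 1 @ $23.10 = $5,642.15
Check: goods available $20,501.60 = COGS $14,859.45 + ending $5,642.15

Ending inventory = $5,642.15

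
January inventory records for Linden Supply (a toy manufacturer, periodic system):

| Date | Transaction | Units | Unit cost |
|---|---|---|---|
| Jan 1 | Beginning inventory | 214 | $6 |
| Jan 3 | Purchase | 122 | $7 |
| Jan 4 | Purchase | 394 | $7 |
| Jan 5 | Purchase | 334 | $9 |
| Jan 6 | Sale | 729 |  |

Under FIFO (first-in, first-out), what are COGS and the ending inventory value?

COGS = $4,889; ending inventory = $3,013

Jan 6, 729 sold [FIFO — oldest first]: 214 @ $6 + 122 @ $7 + 393 @ $7 = $4,889
Ending inventory: 1 @ $7 + 334 @ $9 = $3,013
Check: goods available $7,902 = COGS $4,889 + ending $3,013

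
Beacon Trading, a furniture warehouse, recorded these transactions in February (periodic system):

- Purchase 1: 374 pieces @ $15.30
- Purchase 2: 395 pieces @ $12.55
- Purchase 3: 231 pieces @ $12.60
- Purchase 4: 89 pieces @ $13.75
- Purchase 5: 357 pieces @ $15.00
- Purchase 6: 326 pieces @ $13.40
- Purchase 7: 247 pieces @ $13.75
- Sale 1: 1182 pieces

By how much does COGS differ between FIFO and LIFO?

FIFO COGS: 374 @ $15.30 + 395 @ $12.55 + 231 @ $12.60 + 89 @ $13.75 + 93 @ $15.00 = $16,208.80
LIFO COGS: 247 @ $13.75 + 326 @ $13.40 + 357 @ $15.00 + 89 @ $13.75 + 163 @ $12.60 = $16,397.20
Difference = |$16,208.80 − $16,397.20| = $188.40

$188.40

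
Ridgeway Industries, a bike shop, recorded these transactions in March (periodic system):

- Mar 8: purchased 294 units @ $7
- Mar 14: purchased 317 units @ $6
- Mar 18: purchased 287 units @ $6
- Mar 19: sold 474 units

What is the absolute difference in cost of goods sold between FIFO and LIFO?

FIFO COGS: 294 @ $7 + 180 @ $6 = $3,138
LIFO COGS: 287 @ $6 + 187 @ $6 = $2,844
Difference = |$3,138 − $2,844| = $294

$294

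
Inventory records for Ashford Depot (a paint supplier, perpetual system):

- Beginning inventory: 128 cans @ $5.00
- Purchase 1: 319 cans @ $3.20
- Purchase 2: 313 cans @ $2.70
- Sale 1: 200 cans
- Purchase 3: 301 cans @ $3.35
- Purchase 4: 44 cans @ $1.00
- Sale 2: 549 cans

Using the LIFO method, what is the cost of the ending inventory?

Ending inventory = $1,369.60

Sale 1 (200) [LIFO — newest first]: 200 @ $2.70 = $540.00
Sale 2 (549) [LIFO — newest first]: 44 @ $1.00 + 301 @ $3.35 + 113 @ $2.70 + 91 @ $3.20 = $1,648.65
Total COGS = $540.00 + $1,648.65 = $2,188.65
Ending inventory: 128 @ $5.00 + 228 @ $3.20 = $1,369.60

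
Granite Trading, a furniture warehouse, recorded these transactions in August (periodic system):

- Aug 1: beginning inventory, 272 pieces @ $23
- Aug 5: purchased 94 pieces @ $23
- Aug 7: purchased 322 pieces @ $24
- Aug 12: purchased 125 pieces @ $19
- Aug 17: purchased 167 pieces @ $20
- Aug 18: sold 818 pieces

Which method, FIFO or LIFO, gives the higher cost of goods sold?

FIFO

FIFO COGS: 272 @ $23 + 94 @ $23 + 322 @ $24 + 125 @ $19 + 5 @ $20 = $18,621
LIFO COGS: 167 @ $20 + 125 @ $19 + 322 @ $24 + 94 @ $23 + 110 @ $23 = $18,135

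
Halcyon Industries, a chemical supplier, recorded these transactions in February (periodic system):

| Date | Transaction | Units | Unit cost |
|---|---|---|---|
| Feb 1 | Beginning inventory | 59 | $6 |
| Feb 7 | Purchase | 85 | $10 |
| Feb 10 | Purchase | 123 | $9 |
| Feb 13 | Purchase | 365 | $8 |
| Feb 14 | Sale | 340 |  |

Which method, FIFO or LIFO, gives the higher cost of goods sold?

FIFO COGS: 59 @ $6 + 85 @ $10 + 123 @ $9 + 73 @ $8 = $2,895
LIFO COGS: 340 @ $8 = $2,720

FIFO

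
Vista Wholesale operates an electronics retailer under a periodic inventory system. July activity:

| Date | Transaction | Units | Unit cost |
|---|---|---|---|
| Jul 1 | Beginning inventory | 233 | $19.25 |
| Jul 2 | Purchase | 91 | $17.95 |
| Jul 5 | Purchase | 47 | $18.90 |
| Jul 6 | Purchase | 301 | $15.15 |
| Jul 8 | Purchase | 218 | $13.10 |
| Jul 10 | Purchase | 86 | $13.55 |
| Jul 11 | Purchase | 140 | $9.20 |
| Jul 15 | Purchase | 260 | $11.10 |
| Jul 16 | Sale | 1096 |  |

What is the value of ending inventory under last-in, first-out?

Ending inventory = $5,328.90

Jul 16, 1096 sold [LIFO — newest first]: 260 @ $11.10 + 140 @ $9.20 + 86 @ $13.55 + 218 @ $13.10 + 301 @ $15.15 + 47 @ $18.90 + 44 @ $17.95 = $14,433.35
Ending inventory: 233 @ $19.25 + 47 @ $17.95 = $5,328.90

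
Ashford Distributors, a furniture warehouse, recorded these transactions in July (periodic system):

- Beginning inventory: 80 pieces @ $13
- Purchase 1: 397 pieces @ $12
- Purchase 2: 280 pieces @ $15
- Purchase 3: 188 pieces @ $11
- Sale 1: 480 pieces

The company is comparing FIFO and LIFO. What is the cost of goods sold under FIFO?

COGS = $5,849

FIFO COGS: 80 @ $13 + 397 @ $12 + 3 @ $15 = $5,849
LIFO COGS: 188 @ $11 + 280 @ $15 + 12 @ $12 = $6,412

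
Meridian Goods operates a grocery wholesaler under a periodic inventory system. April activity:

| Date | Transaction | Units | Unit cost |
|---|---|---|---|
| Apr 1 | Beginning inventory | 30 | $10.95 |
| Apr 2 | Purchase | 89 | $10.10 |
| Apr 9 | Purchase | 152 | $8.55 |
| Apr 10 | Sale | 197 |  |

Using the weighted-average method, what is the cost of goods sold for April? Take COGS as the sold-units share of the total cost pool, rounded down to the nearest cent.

COGS = $1,836.97

Apr 10, sell 197: 197/271 × $2,527.00 → $1,836.97
Ending inventory (cost pool remaining) = $690.03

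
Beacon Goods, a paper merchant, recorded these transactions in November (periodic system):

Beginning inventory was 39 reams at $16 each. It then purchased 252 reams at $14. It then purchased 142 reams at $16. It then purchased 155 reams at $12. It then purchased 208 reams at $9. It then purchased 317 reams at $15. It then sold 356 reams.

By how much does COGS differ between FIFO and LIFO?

$86

FIFO COGS: 39 @ $16 + 252 @ $14 + 65 @ $16 = $5,192
LIFO COGS: 317 @ $15 + 39 @ $9 = $5,106
Difference = |$5,192 − $5,106| = $86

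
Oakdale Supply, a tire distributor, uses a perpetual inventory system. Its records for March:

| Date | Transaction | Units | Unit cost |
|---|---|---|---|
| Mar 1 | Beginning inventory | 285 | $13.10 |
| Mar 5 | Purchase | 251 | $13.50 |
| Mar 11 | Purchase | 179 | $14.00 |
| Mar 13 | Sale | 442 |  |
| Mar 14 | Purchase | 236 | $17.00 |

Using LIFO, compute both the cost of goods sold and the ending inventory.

COGS = $6,051.70; ending inventory = $7,588.30

Mar 13, 442 sold [LIFO — newest first]: 179 @ $14.00 + 251 @ $13.50 + 12 @ $13.10 = $6,051.70
Ending inventory: 273 @ $13.10 + 236 @ $17.00 = $7,588.30
Check: goods available $13,640.00 = COGS $6,051.70 + ending $7,588.30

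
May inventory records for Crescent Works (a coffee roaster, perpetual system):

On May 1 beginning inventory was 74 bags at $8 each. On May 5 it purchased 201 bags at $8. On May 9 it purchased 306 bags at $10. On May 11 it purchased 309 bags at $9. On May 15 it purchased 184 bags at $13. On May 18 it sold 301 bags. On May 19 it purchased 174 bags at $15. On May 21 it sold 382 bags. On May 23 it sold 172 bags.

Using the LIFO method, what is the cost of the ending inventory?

Ending inventory = $3,380

May 18, 301 sold [LIFO — newest first]: 184 @ $13 + 117 @ $9 = $3,445
May 21, 382 sold [LIFO — newest first]: 174 @ $15 + 192 @ $9 + 16 @ $10 = $4,498
May 23, 172 sold [LIFO — newest first]: 172 @ $10 = $1,720
Total COGS = $3,445 + $4,498 + $1,720 = $9,663
Ending inventory: 74 @ $8 + 201 @ $8 + 118 @ $10 = $3,380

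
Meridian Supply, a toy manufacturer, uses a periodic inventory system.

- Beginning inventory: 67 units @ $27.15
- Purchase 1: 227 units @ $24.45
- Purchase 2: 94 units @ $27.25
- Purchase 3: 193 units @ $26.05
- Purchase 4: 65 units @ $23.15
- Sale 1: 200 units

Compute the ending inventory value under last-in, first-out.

Ending inventory = $11,441.60

Sale 1 (200) [LIFO — newest first]: 65 @ $23.15 + 135 @ $26.05 = $5,021.50
Ending inventory: 67 @ $27.15 + 227 @ $24.45 + 94 @ $27.25 + 58 @ $26.05 = $11,441.60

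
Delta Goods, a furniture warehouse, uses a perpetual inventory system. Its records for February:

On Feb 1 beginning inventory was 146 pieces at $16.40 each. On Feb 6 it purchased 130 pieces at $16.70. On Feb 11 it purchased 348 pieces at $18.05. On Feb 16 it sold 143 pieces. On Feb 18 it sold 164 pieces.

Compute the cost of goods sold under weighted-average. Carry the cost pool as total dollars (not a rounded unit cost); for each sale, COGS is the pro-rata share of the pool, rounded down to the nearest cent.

After Feb 1: 146 on hand, pool $2,394.40 (≈ $16.4000 each)
After Feb 6: 276 on hand, pool $4,565.40 (≈ $16.5413 each)
After Feb 11: 624 on hand, pool $10,846.80 (≈ $17.3827 each)
Feb 16, sell 143: 143/624 × $10,846.80 → $2,485.72
Feb 18, sell 164: 164/481 × $8,361.08 → $2,850.76
Total COGS = $2,485.72 + $2,850.76 = $5,336.48
Ending inventory (cost pool remaining) = $5,510.32

COGS = $5,336.48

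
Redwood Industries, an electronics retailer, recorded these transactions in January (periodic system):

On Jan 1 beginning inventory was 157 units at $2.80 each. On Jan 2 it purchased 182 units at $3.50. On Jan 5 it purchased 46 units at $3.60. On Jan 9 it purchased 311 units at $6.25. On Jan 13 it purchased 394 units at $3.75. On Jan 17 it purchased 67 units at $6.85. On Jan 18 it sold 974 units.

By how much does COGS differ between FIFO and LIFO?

$363.35

FIFO COGS: 157 @ $2.80 + 182 @ $3.50 + 46 @ $3.60 + 311 @ $6.25 + 278 @ $3.75 = $4,228.45
LIFO COGS: 67 @ $6.85 + 394 @ $3.75 + 311 @ $6.25 + 46 @ $3.60 + 156 @ $3.50 = $4,591.80
Difference = |$4,228.45 − $4,591.80| = $363.35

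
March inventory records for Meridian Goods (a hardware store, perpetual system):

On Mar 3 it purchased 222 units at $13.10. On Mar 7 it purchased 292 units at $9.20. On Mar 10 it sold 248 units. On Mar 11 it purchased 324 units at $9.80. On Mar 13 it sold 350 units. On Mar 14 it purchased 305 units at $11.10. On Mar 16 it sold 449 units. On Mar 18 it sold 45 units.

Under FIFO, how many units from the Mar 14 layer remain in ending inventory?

Mar 10, 248 sold [FIFO — oldest first]: 222 @ $13.10 + 26 @ $9.20 = $3,147.40
Mar 13, 350 sold [FIFO — oldest first]: 266 @ $9.20 + 84 @ $9.80 = $3,270.40
Mar 16, 449 sold [FIFO — oldest first]: 240 @ $9.80 + 209 @ $11.10 = $4,671.90
Mar 18, 45 sold [FIFO — oldest first]: 45 @ $11.10 = $499.50
Total COGS = $3,147.40 + $3,270.40 + $4,671.90 + $499.50 = $11,589.20
Ending inventory: 51 @ $11.10 = $566.10
Check: goods available $12,155.30 = COGS $11,589.20 + ending $566.10

51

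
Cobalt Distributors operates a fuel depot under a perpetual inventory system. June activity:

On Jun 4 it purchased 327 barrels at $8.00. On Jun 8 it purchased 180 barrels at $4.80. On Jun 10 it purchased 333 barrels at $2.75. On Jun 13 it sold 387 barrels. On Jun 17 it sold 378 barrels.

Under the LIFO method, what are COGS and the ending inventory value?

Jun 13, 387 sold [LIFO — newest first]: 333 @ $2.75 + 54 @ $4.80 = $1,174.95
Jun 17, 378 sold [LIFO — newest first]: 126 @ $4.80 + 252 @ $8.00 = $2,620.80
Total COGS = $1,174.95 + $2,620.80 = $3,795.75
Ending inventory: 75 @ $8.00 = $600.00

COGS = $3,795.75; ending inventory = $600.00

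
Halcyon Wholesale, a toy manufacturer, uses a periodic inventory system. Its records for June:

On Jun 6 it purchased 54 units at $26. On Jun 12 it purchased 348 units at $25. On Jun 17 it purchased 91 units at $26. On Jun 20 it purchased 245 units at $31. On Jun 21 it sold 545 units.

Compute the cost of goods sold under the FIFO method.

COGS = $14,082

Jun 21, 545 sold [FIFO — oldest first]: 54 @ $26 + 348 @ $25 + 91 @ $26 + 52 @ $31 = $14,082
Ending inventory: 193 @ $31 = $5,983
Check: goods available $20,065 = COGS $14,082 + ending $5,983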